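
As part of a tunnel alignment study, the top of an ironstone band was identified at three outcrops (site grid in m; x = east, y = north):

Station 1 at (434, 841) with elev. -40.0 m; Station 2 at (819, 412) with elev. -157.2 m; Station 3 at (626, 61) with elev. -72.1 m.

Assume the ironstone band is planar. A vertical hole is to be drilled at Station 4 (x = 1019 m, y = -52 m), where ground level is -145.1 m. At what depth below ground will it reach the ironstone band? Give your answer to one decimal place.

Let the plane be z = a·x + b·y + c.
Station 2−Station 1: 385a − 429b = −117.2;  Station 3−Station 1: 192a − 780b = −32.1.
Solving gives a = −0.356281, b = −0.046546.
Then c = -40 − a·434 − b·841 = 153.77.
At (1019, -52): z_contact = −363.05 + 2.42 + 153.77 = -206.86 m.
Depth below ground = -145.1 − (-206.86) = 61.8 m.

61.8 m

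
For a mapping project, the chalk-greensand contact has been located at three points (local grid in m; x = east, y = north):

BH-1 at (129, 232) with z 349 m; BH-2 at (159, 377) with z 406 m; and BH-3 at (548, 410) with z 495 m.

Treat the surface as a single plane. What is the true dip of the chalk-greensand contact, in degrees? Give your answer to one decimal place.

22.0°

Let the plane be z = a·x + b·y + c.
BH-2−BH-1: 30a + 145b = 57;  BH-3−BH-1: 419a + 178b = 146.
Solving gives a = 0.19894, b = 0.35194.
Gradient magnitude |∇z| = √(a² + b²) = √(0.03958 + 0.12386) = 0.40428.
True dip = arctan(0.40428) = 22.0°, dipping toward SSW (azimuth ≈ 209°).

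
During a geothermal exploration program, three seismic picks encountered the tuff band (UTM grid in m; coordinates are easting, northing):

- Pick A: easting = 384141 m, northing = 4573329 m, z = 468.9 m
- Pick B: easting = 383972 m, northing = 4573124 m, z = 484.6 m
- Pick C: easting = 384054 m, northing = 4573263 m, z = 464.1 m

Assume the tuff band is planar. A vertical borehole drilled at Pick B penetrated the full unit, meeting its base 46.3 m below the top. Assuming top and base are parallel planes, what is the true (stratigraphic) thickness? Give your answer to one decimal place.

Let the plane be z = a·easting + b·northing + c.
Pick B−Pick A: −169a − 205b = 15.7;  Pick C−Pick A: −87a − 66b = −4.8.
Solving gives a = 0.30238, b = −0.32586.
|∇z| = √(a²+b²) = 0.44455, so dip δ = arctan(0.44455) = 23.97°.
True thickness = vertical thickness × cos δ = 46.3 × cos 23.97° = 42.3 m.

42.3 m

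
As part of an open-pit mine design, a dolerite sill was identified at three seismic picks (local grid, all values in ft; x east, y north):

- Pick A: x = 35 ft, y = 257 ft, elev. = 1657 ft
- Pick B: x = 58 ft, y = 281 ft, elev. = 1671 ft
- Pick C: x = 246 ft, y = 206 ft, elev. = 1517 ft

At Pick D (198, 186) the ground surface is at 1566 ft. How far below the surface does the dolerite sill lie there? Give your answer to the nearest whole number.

48 ft

Two edge vectors: Pick A→Pick B = (23, 24, 14), Pick A→Pick C = (211, -51, -140).
Normal n = (Pick A→Pick B) × (Pick A→Pick C) = (-2646, 6174, -6237).
So ∂z/∂x = −n_x/n_z = −0.42424 and ∂z/∂y = −n_y/n_z = 0.98990.
Intercept c from Pick A: 1657 + 14.85 − 254.40 = 1417.44.
At (198, 186): z_contact = −84.0 + 184.1 + 1417.44 = 1517.6 ft.
Depth below ground = 1566 − 1517.6 = 48 ft.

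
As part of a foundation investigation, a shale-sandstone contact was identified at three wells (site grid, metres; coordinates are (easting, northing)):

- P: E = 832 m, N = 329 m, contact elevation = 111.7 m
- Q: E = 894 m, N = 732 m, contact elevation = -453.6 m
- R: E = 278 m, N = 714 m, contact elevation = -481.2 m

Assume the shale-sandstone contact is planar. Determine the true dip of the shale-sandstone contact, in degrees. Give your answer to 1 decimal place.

Let the plane be z = a·E + b·N + c.
Q−P: 62a + 403b = −565.3;  R−P: −554a + 385b = −592.9.
Solving gives a = 0.08618, b = −1.41599.
Gradient magnitude |∇z| = √(a² + b²) = √(0.00743 + 2.00502) = 1.41861.
True dip = arctan(1.41861) = 54.8°, dipping toward N (azimuth ≈ 357°).

54.8°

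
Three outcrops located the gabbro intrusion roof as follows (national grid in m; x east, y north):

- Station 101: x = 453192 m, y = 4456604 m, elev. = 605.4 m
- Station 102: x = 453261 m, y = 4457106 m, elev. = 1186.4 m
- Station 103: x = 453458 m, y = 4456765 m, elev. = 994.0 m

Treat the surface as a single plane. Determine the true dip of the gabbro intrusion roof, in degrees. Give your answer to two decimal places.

53.12°

Let the plane be z = a·x + b·y + c.
Station 102−Station 101: 69a + 502b = 581;  Station 103−Station 101: 266a + 161b = 388.6.
Solving gives a = 0.82939, b = 1.04337.
Gradient magnitude |∇z| = √(a² + b²) = √(0.68788 + 1.08862) = 1.33286.
True dip = arctan(1.33286) = 53.12°, dipping toward SW (azimuth ≈ 218°).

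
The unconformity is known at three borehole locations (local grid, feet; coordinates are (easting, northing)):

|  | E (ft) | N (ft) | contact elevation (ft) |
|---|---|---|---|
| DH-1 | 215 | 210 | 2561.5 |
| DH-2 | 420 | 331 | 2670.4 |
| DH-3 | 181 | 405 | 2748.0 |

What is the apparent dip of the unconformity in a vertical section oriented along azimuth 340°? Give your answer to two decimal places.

42.12°

Let the plane be z = a·E + b·N + c.
DH-2−DH-1: 205a + 121b = 108.9;  DH-3−DH-1: −34a + 195b = 186.5.
Solving gives a = −0.03019, b = 0.95115.
Unit vector along 340° is (sin 340°, cos 340°) = (-0.3420, 0.9397).
Slope in that direction = a·(-0.3420) + b·(0.9397) = 0.90411.
Apparent dip = arctan|0.90411| = 42.12° (true dip is 43.6°, so apparent ≤ true as expected).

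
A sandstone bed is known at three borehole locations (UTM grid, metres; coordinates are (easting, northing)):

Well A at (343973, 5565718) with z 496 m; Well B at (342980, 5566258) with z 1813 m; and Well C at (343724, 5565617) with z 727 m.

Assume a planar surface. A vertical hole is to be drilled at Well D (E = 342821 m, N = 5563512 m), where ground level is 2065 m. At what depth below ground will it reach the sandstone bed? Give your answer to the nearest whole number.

1230 m

Let the plane be z = a·E + b·N + c.
Well B−Well A: −993a + 540b = 1317;  Well C−Well A: −249a − 101b = 231.
Solving gives a = −1.09799236, b = 0.41980294.
Then c = 496 − a·343973 − b·5565718 = −1958329.06.
At (342821, 5563512): z_contact = −376414.8 + 2335578.7 − 1958329.06 = 834.8 m.
Depth below ground = 2065 − 834.8 = 1230 m.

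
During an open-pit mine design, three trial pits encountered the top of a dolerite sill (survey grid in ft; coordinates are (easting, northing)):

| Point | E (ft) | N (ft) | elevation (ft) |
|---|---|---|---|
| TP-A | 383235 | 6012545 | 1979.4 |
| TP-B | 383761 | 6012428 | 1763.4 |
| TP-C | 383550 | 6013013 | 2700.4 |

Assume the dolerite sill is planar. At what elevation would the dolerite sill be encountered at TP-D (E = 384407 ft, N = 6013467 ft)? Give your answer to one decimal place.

3367.2 ft

Let the plane be z = a·E + b·N + c.
TP-B−TP-A: 526a − 117b = −216;  TP-C−TP-A: 315a + 468b = 721.
Solving gives a = −0.059115337, b = 1.580387460.
Then c = 1979.4 − a·383235 − b·6012545 = −9477516.25.
At (384407, 6013467): z = −22724.3 + 9503607.8 − 9477516.25 = 3367.2 ft.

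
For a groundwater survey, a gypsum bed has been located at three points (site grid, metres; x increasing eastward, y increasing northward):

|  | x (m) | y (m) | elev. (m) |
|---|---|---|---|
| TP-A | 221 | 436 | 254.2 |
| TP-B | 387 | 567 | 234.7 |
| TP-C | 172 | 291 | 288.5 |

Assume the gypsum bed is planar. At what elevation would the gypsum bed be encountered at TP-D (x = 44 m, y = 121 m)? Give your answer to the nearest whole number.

Two edge vectors: TP-A→TP-B = (166, 131, -19.5), TP-A→TP-C = (-49, -145, 34.3).
Normal n = (TP-A→TP-B) × (TP-A→TP-C) = (1665.8, -4738.3, -17651).
So ∂z/∂x = −n_x/n_z = 0.09437 and ∂z/∂y = −n_y/n_z = −0.26844.
Intercept c from TP-A: 254.2 − 20.86 + 117.04 = 350.38.
At (44, 121): z = 4.2 − 32.5 + 350.38 = 322.1 m.

322 m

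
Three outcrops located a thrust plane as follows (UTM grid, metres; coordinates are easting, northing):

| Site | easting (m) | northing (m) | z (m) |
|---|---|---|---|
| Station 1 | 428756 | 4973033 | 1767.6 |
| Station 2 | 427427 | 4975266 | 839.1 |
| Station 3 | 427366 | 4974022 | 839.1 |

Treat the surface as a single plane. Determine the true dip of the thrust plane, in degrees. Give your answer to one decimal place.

Two edge vectors: Station 1→Station 2 = (-1329, 2233, -928.5), Station 1→Station 3 = (-1390, 989, -928.5).
Normal n = (Station 1→Station 2) × (Station 1→Station 3) = (-1155054, 56638.5, 1789489).
So ∂z/∂easting = −n_x/n_z = 0.64547 and ∂z/∂northing = −n_y/n_z = −0.03165.
Gradient magnitude |∇z| = √(a² + b²) = √(0.41663 + 0.00100) = 0.64624.
True dip = arctan(0.64624) = 32.9°, dipping toward W (azimuth ≈ 273°).

32.9°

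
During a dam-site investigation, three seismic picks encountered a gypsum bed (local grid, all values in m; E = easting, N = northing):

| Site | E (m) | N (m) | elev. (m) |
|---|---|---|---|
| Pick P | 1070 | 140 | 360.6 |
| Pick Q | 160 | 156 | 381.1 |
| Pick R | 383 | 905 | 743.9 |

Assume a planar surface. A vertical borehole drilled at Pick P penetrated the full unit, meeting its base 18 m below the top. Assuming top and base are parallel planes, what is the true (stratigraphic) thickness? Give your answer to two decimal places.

16.17 m

Let the plane be z = a·E + b·N + c.
Pick Q−Pick P: −910a + 16b = 20.5;  Pick R−Pick P: −687a + 765b = 383.3.
Solving gives a = −0.01394, b = 0.48853.
|∇z| = √(a²+b²) = 0.48873, so dip δ = arctan(0.48873) = 26.05°.
True thickness = vertical thickness × cos δ = 18 × cos 26.05° = 16.17 m.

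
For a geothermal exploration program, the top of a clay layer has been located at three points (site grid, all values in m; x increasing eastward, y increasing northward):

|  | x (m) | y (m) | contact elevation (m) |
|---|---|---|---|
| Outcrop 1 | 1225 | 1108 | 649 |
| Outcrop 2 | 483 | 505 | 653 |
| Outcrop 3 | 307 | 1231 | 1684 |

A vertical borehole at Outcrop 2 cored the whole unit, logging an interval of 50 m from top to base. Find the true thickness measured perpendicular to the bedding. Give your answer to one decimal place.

Two edge vectors: Outcrop 1→Outcrop 2 = (-742, -603, 4), Outcrop 1→Outcrop 3 = (-918, 123, 1035).
Normal n = (Outcrop 1→Outcrop 2) × (Outcrop 1→Outcrop 3) = (-624597, 764298, -644820).
So ∂z/∂x = −n_x/n_z = −0.96864 and ∂z/∂y = −n_y/n_z = 1.18529.
|∇z| = √(a²+b²) = 1.53074, so dip δ = arctan(1.53074) = 56.84°.
True thickness = vertical thickness × cos δ = 50 × cos 56.84° = 27.3 m.

27.3 m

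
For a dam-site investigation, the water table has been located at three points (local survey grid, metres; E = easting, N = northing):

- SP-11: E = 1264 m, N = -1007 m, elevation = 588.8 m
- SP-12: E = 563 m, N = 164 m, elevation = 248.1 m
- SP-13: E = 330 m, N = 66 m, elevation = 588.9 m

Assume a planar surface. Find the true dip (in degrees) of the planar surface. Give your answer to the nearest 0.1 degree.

54.8°

Let the plane be z = a·E + b·N + c.
SP-12−SP-11: −701a + 1171b = −340.7;  SP-13−SP-11: −934a + 1073b = 0.1.
Solving gives a = −1.07070, b = −0.93191.
Gradient magnitude |∇z| = √(a² + b²) = √(1.14640 + 0.86845) = 1.41945.
True dip = arctan(1.41945) = 54.8°, dipping toward NE (azimuth ≈ 049°).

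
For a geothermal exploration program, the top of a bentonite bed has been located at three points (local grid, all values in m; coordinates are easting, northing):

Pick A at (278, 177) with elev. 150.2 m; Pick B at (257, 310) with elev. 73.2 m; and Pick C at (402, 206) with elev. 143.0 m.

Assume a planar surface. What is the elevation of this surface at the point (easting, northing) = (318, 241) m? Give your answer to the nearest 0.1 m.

Let the plane be z = a·easting + b·northing + c.
Pick B−Pick A: −21a + 133b = −77;  Pick C−Pick A: 124a + 29b = −7.2.
Solving gives a = 0.07458, b = −0.56717.
Then c = 150.2 − a·278 − b·177 = 229.86.
At (318, 241): z = 23.7 − 136.7 + 229.86 = 116.9 m.

116.9 m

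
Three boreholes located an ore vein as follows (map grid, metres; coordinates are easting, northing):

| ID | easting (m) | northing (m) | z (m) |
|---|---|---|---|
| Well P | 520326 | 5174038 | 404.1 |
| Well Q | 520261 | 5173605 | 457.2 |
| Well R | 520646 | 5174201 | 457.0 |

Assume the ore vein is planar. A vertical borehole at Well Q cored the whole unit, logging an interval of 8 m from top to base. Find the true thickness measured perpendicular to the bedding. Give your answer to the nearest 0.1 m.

Two edge vectors: Well P→Well Q = (-65, -433, 53.1), Well P→Well R = (320, 163, 52.9).
Normal n = (Well P→Well Q) × (Well P→Well R) = (-31561, 20430.5, 127965).
So ∂z/∂easting = −n_x/n_z = 0.24664 and ∂z/∂northing = −n_y/n_z = −0.15966.
|∇z| = √(a²+b²) = 0.29380, so dip δ = arctan(0.29380) = 16.37°.
True thickness = vertical thickness × cos δ = 8 × cos 16.37° = 7.7 m.

7.7 m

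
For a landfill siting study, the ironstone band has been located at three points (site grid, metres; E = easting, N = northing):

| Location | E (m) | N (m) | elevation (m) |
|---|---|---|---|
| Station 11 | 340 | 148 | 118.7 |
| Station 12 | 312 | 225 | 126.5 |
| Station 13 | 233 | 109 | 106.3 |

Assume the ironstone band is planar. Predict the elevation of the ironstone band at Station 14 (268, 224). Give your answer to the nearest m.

Two edge vectors: Station 11→Station 12 = (-28, 77, 7.8), Station 11→Station 13 = (-107, -39, -12.4).
Normal n = (Station 11→Station 12) × (Station 11→Station 13) = (-650.6, -1181.8, 9331).
So ∂z/∂E = −n_x/n_z = 0.06972 and ∂z/∂N = −n_y/n_z = 0.12665.
Intercept c from Station 11: 118.7 − 23.71 − 18.74 = 76.25.
At (268, 224): z = 18.7 + 28.4 + 76.25 = 123.3 m.

123 m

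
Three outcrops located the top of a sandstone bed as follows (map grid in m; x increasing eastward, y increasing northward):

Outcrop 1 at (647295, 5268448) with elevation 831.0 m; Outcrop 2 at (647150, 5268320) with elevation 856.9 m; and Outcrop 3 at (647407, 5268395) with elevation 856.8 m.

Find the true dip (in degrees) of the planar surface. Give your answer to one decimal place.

17.4°

Let the plane be z = a·x + b·y + c.
Outcrop 2−Outcrop 1: −145a − 128b = 25.9;  Outcrop 3−Outcrop 1: 112a − 53b = 25.8.
Solving gives a = 0.08763, b = −0.30161.
Gradient magnitude |∇z| = √(a² + b²) = √(0.00768 + 0.09097) = 0.31408.
True dip = arctan(0.31408) = 17.4°, dipping toward NNW (azimuth ≈ 344°).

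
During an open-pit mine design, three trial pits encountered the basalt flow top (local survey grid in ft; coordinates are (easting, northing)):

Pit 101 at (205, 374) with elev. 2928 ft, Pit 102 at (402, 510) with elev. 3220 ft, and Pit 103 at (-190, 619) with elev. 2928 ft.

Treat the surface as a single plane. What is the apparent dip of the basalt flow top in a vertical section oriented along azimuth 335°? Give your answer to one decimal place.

36.1°

Let the plane be z = a·E + b·N + c.
Pit 102−Pit 101: 197a + 136b = 292;  Pit 103−Pit 101: −395a + 245b = 0.
Solving gives a = 0.70148, b = 1.13095.
Unit vector along 335° is (sin 335°, cos 335°) = (-0.4226, 0.9063).
Slope in that direction = a·(-0.4226) + b·(0.9063) = 0.72853.
Apparent dip = arctan|0.72853| = 36.1° (true dip is 53.1°, so apparent ≤ true as expected).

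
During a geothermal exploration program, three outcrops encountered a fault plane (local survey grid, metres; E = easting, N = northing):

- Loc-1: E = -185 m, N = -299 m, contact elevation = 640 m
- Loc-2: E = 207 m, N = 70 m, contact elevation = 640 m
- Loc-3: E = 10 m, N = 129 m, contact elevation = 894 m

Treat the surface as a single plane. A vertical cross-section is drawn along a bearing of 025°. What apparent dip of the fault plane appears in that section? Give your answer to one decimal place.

27.9°

Let the plane be z = a·E + b·N + c.
Loc-2−Loc-1: 392a + 369b = 0;  Loc-3−Loc-1: 195a + 428b = 254.
Solving gives a = −0.97814, b = 1.03910.
Unit vector along 025° is (sin 25°, cos 25°) = (0.4226, 0.9063).
Slope in that direction = a·(0.4226) + b·(0.9063) = 0.52837.
Apparent dip = arctan|0.52837| = 27.9° (true dip is 55.0°, so apparent ≤ true as expected).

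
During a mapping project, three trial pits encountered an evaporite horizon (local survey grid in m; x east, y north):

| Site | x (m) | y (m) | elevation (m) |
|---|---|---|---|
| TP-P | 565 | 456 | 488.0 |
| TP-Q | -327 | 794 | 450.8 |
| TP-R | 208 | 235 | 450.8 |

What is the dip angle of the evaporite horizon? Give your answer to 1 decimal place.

Two edge vectors: TP-P→TP-Q = (-892, 338, -37.2), TP-P→TP-R = (-357, -221, -37.2).
Normal n = (TP-P→TP-Q) × (TP-P→TP-R) = (-20794.8, -19902, 317798).
So ∂z/∂x = −n_x/n_z = 0.06543 and ∂z/∂y = −n_y/n_z = 0.06262.
Gradient magnitude |∇z| = √(a² + b²) = √(0.00428 + 0.00392) = 0.09057.
True dip = arctan(0.09057) = 5.2°, dipping toward SW (azimuth ≈ 226°).

5.2°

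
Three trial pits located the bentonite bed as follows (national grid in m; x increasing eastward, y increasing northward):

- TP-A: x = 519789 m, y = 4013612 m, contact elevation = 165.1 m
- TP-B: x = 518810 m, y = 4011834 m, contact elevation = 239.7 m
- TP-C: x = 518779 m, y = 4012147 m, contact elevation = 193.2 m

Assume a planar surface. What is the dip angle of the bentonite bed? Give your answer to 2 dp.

11.90°

Let the plane be z = a·x + b·y + c.
TP-B−TP-A: −979a − 1778b = 74.6;  TP-C−TP-A: −1010a − 1465b = 28.1.
Solving gives a = 0.16409, b = −0.13231.
Gradient magnitude |∇z| = √(a² + b²) = √(0.02693 + 0.01751) = 0.21079.
True dip = arctan(0.21079) = 11.90°, dipping toward NW (azimuth ≈ 309°).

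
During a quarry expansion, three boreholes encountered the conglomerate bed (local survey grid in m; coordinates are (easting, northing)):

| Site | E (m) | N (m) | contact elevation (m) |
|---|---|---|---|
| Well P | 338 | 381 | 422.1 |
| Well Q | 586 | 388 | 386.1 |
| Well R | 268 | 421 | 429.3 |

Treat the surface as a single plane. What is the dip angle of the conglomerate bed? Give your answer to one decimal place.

Let the plane be z = a·E + b·N + c.
Well Q−Well P: 248a + 7b = −36;  Well R−Well P: −70a + 40b = 7.2.
Solving gives a = −0.14317, b = −0.07055.
Gradient magnitude |∇z| = √(a² + b²) = √(0.02050 + 0.00498) = 0.15961.
True dip = arctan(0.15961) = 9.1°, dipping toward ENE (azimuth ≈ 064°).

9.1°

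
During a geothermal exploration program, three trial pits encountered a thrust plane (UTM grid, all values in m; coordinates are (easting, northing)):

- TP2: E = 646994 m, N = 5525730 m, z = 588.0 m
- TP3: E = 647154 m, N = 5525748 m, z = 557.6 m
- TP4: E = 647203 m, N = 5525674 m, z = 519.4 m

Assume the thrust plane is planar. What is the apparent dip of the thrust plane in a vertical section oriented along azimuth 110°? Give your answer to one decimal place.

18.8°

Let the plane be z = a·E + b·N + c.
TP3−TP2: 160a + 18b = −30.4;  TP4−TP2: 209a − 56b = −68.6.
Solving gives a = −0.23088, b = 0.36334.
Unit vector along 110° is (sin 110°, cos 110°) = (0.9397, -0.3420).
Slope in that direction = a·(0.9397) + b·(-0.3420) = −0.34122.
Apparent dip = arctan|0.34122| = 18.8° (true dip is 23.3°, so apparent ≤ true as expected).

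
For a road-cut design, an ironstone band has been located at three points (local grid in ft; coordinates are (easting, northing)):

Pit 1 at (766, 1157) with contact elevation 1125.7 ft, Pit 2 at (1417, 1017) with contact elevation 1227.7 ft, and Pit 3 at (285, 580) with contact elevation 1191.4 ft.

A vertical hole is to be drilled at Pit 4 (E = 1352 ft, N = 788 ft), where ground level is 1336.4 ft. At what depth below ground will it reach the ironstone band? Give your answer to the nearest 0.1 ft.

Let the plane be z = a·E + b·N + c.
Pit 2−Pit 1: 651a − 140b = 102;  Pit 3−Pit 1: −481a − 577b = 65.7.
Solving gives a = 0.112099, b = −0.207313.
Then c = 1125.7 − a·766 − b·1157 = 1279.69.
At (1352, 788): z_contact = 151.56 − 163.36 + 1279.69 = 1267.89 ft.
Depth below ground = 1336.4 − 1267.89 = 68.5 ft.

68.5 ft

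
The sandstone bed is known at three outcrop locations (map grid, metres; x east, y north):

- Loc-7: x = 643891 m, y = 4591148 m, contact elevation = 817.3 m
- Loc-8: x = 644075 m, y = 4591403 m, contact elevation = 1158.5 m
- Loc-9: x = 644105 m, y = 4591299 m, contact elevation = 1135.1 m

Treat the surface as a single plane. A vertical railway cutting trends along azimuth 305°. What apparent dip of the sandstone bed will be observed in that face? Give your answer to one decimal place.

30.6°

Two edge vectors: Loc-7→Loc-8 = (184, 255, 341.2), Loc-7→Loc-9 = (214, 151, 317.8).
Normal n = (Loc-7→Loc-8) × (Loc-7→Loc-9) = (29517.8, 14541.6, -26786).
So ∂z/∂x = −n_x/n_z = 1.10199 and ∂z/∂y = −n_y/n_z = 0.54288.
Unit vector along 305° is (sin 305°, cos 305°) = (-0.8192, 0.5736).
Slope in that direction = a·(-0.8192) + b·(0.5736) = −0.59131.
Apparent dip = arctan|0.59131| = 30.6° (true dip is 50.9°, so apparent ≤ true as expected).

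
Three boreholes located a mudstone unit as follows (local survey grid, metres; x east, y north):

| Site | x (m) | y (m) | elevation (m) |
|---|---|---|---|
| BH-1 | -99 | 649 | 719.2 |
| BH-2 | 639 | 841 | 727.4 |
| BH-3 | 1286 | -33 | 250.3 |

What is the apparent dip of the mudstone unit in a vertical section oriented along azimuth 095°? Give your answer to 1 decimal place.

Let the plane be z = a·x + b·y + c.
BH-2−BH-1: 738a + 192b = 8.2;  BH-3−BH-1: 1385a − 682b = −468.9.
Solving gives a = −0.10977, b = 0.46462.
Unit vector along 095° is (sin 95°, cos 95°) = (0.9962, -0.0872).
Slope in that direction = a·(0.9962) + b·(-0.0872) = −0.14984.
Apparent dip = arctan|0.14984| = 8.5° (true dip is 25.5°, so apparent ≤ true as expected).

8.5°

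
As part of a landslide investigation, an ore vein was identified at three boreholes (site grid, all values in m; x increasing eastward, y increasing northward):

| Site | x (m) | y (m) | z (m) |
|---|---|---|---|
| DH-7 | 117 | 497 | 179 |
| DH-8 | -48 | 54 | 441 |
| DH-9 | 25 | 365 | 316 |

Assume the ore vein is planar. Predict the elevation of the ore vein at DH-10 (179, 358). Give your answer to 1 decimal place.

104.7 m

Two edge vectors: DH-7→DH-8 = (-165, -443, 262), DH-7→DH-9 = (-92, -132, 137).
Normal n = (DH-7→DH-8) × (DH-7→DH-9) = (-26107, -1499, -18976).
So ∂z/∂x = −n_x/n_z = −1.37579 and ∂z/∂y = −n_y/n_z = −0.07899.
Intercept c from DH-7: 179 + 160.97 + 39.26 = 379.23.
At (179, 358): z = −246.3 − 28.3 + 379.23 = 104.7 m.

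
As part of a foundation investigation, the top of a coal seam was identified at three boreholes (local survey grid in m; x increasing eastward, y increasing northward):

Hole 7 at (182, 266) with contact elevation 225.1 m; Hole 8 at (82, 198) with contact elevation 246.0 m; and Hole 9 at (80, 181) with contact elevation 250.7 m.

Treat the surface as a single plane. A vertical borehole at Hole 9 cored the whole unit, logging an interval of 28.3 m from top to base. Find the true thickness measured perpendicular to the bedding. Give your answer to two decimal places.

27.29 m

Let the plane be z = a·x + b·y + c.
Hole 8−Hole 7: −100a − 68b = 20.9;  Hole 9−Hole 7: −102a − 85b = 25.6.
Solving gives a = −0.02283, b = −0.27379.
|∇z| = √(a²+b²) = 0.27474, so dip δ = arctan(0.27474) = 15.36°.
True thickness = vertical thickness × cos δ = 28.3 × cos 15.36° = 27.29 m.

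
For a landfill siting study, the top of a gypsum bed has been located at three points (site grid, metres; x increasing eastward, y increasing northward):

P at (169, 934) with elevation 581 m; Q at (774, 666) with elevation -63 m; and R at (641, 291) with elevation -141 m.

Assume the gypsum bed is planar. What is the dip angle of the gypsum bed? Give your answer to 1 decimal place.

Two edge vectors: P→Q = (605, -268, -644), P→R = (472, -643, -722).
Normal n = (P→Q) × (P→R) = (-220596, 132842, -262519).
So ∂z/∂x = −n_x/n_z = −0.84030 and ∂z/∂y = −n_y/n_z = 0.50603.
Gradient magnitude |∇z| = √(a² + b²) = √(0.70611 + 0.25606) = 0.98091.
True dip = arctan(0.98091) = 44.4°, dipping toward ESE (azimuth ≈ 121°).

44.4°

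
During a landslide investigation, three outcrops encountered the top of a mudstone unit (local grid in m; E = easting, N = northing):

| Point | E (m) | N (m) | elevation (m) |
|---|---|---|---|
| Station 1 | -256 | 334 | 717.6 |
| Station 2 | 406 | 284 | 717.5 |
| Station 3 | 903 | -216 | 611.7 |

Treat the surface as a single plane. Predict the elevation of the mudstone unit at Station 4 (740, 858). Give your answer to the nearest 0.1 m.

854.4 m

Let the plane be z = a·E + b·N + c.
Station 2−Station 1: 662a − 50b = −0.1;  Station 3−Station 1: 1159a − 550b = −105.9.
Solving gives a = 0.01712, b = 0.22861.
Then c = 717.6 − a·-256 − b·334 = 645.62.
At (740, 858): z = 12.7 + 196.2 + 645.62 = 854.4 m.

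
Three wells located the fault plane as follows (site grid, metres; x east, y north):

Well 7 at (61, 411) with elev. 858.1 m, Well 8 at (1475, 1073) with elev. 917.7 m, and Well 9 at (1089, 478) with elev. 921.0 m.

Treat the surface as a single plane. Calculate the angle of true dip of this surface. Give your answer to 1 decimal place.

Two edge vectors: Well 7→Well 8 = (1414, 662, 59.6), Well 7→Well 9 = (1028, 67, 62.9).
Normal n = (Well 7→Well 8) × (Well 7→Well 9) = (37646.6, -27671.8, -585798).
So ∂z/∂x = −n_x/n_z = 0.06427 and ∂z/∂y = −n_y/n_z = −0.04724.
Gradient magnitude |∇z| = √(a² + b²) = √(0.00413 + 0.00223) = 0.07976.
True dip = arctan(0.07976) = 4.6°, dipping toward NW (azimuth ≈ 306°).

4.6°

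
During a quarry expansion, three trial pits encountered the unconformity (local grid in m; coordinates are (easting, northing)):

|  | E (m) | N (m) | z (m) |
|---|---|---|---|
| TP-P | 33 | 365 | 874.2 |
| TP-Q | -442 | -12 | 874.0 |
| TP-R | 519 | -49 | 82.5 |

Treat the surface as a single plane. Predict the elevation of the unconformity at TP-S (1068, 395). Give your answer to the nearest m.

Let the plane be z = a·E + b·N + c.
TP-Q−TP-P: −475a − 377b = −0.2;  TP-R−TP-P: 486a − 414b = −791.7.
Solving gives a = −0.78550, b = 0.99021.
Then c = 874.2 − a·33 − b·365 = 538.69.
At (1068, 395): z = −838.9 + 391.1 + 538.69 = 90.9 m.

91 m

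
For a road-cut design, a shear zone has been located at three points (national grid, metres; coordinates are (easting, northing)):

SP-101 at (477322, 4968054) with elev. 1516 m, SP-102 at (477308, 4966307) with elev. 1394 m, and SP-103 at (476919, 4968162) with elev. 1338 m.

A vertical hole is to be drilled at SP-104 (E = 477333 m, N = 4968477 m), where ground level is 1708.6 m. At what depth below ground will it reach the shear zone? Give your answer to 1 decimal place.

159.6 m

Let the plane be z = a·E + b·N + c.
SP-102−SP-101: −14a − 1747b = −122;  SP-103−SP-101: −403a + 108b = −178.
Solving gives a = 0.459415522, b = 0.066152366.
Then c = 1516 − a·477322 − b·4968054 = −546421.66.
At (477333, 4968477): z_contact = 219294.19 + 328676.51 − 546421.66 = 1549.04 m.
Depth below ground = 1708.6 − 1549.04 = 159.6 m.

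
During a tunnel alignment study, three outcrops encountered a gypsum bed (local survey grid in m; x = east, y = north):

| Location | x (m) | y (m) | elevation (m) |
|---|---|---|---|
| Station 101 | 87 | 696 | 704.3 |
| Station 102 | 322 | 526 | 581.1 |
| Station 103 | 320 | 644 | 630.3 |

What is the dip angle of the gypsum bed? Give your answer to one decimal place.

25.2°

Two edge vectors: Station 101→Station 102 = (235, -170, -123.2), Station 101→Station 103 = (233, -52, -74).
Normal n = (Station 101→Station 102) × (Station 101→Station 103) = (6173.6, -11315.6, 27390).
So ∂z/∂x = −n_x/n_z = −0.22540 and ∂z/∂y = −n_y/n_z = 0.41313.
Gradient magnitude |∇z| = √(a² + b²) = √(0.05080 + 0.17068) = 0.47062.
True dip = arctan(0.47062) = 25.2°, dipping toward SSE (azimuth ≈ 151°).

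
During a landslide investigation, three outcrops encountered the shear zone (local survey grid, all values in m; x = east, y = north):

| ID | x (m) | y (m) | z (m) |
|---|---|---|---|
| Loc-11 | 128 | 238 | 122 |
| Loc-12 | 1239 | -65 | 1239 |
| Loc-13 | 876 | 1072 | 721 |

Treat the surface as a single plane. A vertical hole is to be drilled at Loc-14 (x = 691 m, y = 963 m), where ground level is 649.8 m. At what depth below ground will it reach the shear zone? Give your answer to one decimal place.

91.3 m

Let the plane be z = a·x + b·y + c.
Loc-12−Loc-11: 1111a − 303b = 1117;  Loc-13−Loc-11: 748a + 834b = 599.
Solving gives a = 0.965190, b = −0.147437.
Then c = 122 − a·128 − b·238 = 33.55.
At (691, 963): z_contact = 666.95 − 141.98 + 33.55 = 558.51 m.
Depth below ground = 649.8 − 558.51 = 91.3 m.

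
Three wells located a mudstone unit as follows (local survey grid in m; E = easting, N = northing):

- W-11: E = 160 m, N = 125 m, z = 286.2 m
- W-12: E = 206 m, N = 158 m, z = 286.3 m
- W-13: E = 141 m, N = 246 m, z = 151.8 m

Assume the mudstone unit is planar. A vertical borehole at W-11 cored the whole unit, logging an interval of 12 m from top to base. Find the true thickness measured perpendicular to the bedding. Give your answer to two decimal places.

7.57 m

Let the plane be z = a·E + b·N + c.
W-12−W-11: 46a + 33b = 0.1;  W-13−W-11: −19a + 121b = −134.4.
Solving gives a = 0.71812, b = −0.99798.
|∇z| = √(a²+b²) = 1.22950, so dip δ = arctan(1.22950) = 50.88°.
True thickness = vertical thickness × cos δ = 12 × cos 50.88° = 7.57 m.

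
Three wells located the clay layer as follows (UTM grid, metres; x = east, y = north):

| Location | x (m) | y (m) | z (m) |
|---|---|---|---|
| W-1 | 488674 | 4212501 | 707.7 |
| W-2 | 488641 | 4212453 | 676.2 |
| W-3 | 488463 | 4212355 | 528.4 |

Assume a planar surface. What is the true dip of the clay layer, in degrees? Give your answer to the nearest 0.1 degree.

Two edge vectors: W-1→W-2 = (-33, -48, -31.5), W-1→W-3 = (-211, -146, -179.3).
Normal n = (W-1→W-2) × (W-1→W-3) = (4007.4, 729.6, -5310).
So ∂z/∂x = −n_x/n_z = 0.75469 and ∂z/∂y = −n_y/n_z = 0.13740.
Gradient magnitude |∇z| = √(a² + b²) = √(0.56956 + 0.01888) = 0.76710.
True dip = arctan(0.76710) = 37.5°, dipping toward W (azimuth ≈ 260°).

37.5°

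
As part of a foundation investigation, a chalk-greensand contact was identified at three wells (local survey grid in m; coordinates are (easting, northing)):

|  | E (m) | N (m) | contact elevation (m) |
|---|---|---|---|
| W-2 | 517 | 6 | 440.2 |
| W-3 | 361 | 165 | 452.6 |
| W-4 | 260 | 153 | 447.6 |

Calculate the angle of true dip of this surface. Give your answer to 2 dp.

Let the plane be z = a·E + b·N + c.
W-3−W-2: −156a + 159b = 12.4;  W-4−W-2: −257a + 147b = 7.4.
Solving gives a = 0.03604, b = 0.11335.
Gradient magnitude |∇z| = √(a² + b²) = √(0.00130 + 0.01285) = 0.11894.
True dip = arctan(0.11894) = 6.78°, dipping toward SSW (azimuth ≈ 198°).

6.78°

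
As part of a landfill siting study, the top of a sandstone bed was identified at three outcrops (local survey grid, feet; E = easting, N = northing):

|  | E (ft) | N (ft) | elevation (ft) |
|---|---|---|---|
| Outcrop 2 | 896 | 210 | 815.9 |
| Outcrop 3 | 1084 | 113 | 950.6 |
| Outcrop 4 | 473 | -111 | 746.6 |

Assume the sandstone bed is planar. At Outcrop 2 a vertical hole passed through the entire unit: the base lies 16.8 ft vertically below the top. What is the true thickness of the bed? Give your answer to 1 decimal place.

14.0 ft

Let the plane be z = a·E + b·N + c.
Outcrop 3−Outcrop 2: 188a − 97b = 134.7;  Outcrop 4−Outcrop 2: −423a − 321b = −69.3.
Solving gives a = 0.49281, b = −0.43352.
|∇z| = √(a²+b²) = 0.65636, so dip δ = arctan(0.65636) = 33.28°.
True thickness = vertical thickness × cos δ = 16.8 × cos 33.28° = 14.0 ft.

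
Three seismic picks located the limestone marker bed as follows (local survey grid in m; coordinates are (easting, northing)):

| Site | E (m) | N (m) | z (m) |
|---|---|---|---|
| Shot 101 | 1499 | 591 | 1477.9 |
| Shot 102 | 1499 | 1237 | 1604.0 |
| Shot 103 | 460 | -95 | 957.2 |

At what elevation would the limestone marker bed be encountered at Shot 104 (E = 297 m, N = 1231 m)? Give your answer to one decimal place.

Two edge vectors: Shot 101→Shot 102 = (0, 646, 126.1), Shot 101→Shot 103 = (-1039, -686, -520.7).
Normal n = (Shot 101→Shot 102) × (Shot 101→Shot 103) = (-249867.6, -131017.9, 671194).
So ∂z/∂E = −n_x/n_z = 0.372273 and ∂z/∂N = −n_y/n_z = 0.195201.
Intercept c from Shot 101: 1477.9 − 558.04 − 115.36 = 804.50.
At (297, 1231): z = 110.6 + 240.3 + 804.50 = 1155.4 m.

1155.4 m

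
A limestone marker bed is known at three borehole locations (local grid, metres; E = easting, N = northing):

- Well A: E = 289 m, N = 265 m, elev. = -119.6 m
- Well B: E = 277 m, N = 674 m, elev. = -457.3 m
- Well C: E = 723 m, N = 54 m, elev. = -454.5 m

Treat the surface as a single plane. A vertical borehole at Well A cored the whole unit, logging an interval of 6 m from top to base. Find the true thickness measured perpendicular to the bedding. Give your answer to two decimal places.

Let the plane be z = a·E + b·N + c.
Well B−Well A: −12a + 409b = −337.7;  Well C−Well A: 434a − 211b = −334.9.
Solving gives a = −1.19006, b = −0.86059.
|∇z| = √(a²+b²) = 1.46862, so dip δ = arctan(1.46862) = 55.75°.
True thickness = vertical thickness × cos δ = 6 × cos 55.75° = 3.38 m.

3.38 m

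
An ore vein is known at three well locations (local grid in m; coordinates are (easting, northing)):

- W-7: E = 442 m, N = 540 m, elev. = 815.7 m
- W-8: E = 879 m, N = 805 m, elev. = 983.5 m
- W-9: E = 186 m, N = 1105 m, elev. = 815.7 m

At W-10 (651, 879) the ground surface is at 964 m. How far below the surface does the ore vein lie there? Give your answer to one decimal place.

Let the plane be z = a·E + b·N + c.
W-8−W-7: 437a + 265b = 167.8;  W-9−W-7: −256a + 565b = 0.
Solving gives a = 0.301218, b = 0.136481.
Then c = 815.7 − a·442 − b·540 = 608.86.
At (651, 879): z_contact = 196.09 + 119.97 + 608.86 = 924.92 m.
Depth below ground = 964 − 924.92 = 39.1 m.

39.1 m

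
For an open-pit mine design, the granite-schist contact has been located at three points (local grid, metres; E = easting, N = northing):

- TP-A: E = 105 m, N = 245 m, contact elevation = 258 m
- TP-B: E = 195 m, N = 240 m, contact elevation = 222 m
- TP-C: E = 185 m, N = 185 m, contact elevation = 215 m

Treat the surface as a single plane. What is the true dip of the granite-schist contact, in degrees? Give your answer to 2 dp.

23.58°

Let the plane be z = a·E + b·N + c.
TP-B−TP-A: 90a − 5b = −36;  TP-C−TP-A: 80a − 60b = −43.
Solving gives a = −0.38900, b = 0.19800.
Gradient magnitude |∇z| = √(a² + b²) = √(0.15132 + 0.03920) = 0.43649.
True dip = arctan(0.43649) = 23.58°, dipping toward ESE (azimuth ≈ 117°).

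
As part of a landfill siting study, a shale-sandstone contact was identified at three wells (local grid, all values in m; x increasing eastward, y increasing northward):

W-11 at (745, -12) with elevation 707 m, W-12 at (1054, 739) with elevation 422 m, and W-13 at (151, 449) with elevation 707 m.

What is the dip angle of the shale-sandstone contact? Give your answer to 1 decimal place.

Two edge vectors: W-11→W-12 = (309, 751, -285), W-11→W-13 = (-594, 461, 0).
Normal n = (W-11→W-12) × (W-11→W-13) = (131385, 169290, 588543).
So ∂z/∂x = −n_x/n_z = −0.22324 and ∂z/∂y = −n_y/n_z = −0.28764.
Gradient magnitude |∇z| = √(a² + b²) = √(0.04984 + 0.08274) = 0.36411.
True dip = arctan(0.36411) = 20.0°, dipping toward NE (azimuth ≈ 038°).

20.0°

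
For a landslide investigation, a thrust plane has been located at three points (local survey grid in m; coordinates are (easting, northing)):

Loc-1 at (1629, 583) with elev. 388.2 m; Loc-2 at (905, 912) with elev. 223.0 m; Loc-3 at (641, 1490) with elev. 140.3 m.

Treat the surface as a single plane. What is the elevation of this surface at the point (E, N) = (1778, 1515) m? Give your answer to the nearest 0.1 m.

Let the plane be z = a·E + b·N + c.
Loc-2−Loc-1: −724a + 329b = −165.2;  Loc-3−Loc-1: −988a + 907b = −247.9.
Solving gives a = 0.205893, b = −0.049039.
Then c = 388.2 − a·1629 − b·583 = 81.39.
At (1778, 1515): z = 366.1 − 74.3 + 81.39 = 373.2 m.

373.2 m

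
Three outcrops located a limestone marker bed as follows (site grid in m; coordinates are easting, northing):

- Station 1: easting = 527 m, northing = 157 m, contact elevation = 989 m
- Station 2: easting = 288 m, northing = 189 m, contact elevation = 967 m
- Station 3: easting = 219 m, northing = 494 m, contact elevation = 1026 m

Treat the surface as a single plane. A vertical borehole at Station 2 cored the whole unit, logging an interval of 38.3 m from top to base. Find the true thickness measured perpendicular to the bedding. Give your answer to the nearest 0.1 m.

37.1 m

Two edge vectors: Station 1→Station 2 = (-239, 32, -22), Station 1→Station 3 = (-308, 337, 37).
Normal n = (Station 1→Station 2) × (Station 1→Station 3) = (8598, 15619, -70687).
So ∂z/∂easting = −n_x/n_z = 0.12163 and ∂z/∂northing = −n_y/n_z = 0.22096.
|∇z| = √(a²+b²) = 0.25223, so dip δ = arctan(0.25223) = 14.16°.
True thickness = vertical thickness × cos δ = 38.3 × cos 14.16° = 37.1 m.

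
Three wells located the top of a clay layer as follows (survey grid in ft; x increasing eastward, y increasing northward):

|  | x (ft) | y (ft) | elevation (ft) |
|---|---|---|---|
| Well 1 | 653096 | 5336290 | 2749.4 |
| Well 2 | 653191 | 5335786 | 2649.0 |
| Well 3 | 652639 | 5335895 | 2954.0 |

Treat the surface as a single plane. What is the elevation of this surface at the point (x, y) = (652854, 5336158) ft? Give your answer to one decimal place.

Two edge vectors: Well 1→Well 2 = (95, -504, -100.4), Well 1→Well 3 = (-457, -395, 204.6).
Normal n = (Well 1→Well 2) × (Well 1→Well 3) = (-142776.4, 26445.8, -267853).
So ∂z/∂x = −n_x/n_z = −0.533040138 and ∂z/∂y = −n_y/n_z = 0.098732514.
Intercept c from Well 1: 2749.4 + 348126.38 − 526865.33 = −175989.54.
At (652854, 5336158): z = −347997.4 + 526852.3 − 175989.54 = 2865.4 ft.

2865.4 ft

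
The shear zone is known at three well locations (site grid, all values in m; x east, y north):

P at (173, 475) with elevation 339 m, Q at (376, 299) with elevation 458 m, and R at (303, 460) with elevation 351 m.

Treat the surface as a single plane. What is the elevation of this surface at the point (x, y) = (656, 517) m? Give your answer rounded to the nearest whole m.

Let the plane be z = a·x + b·y + c.
Q−P: 203a − 176b = 119;  R−P: 130a − 15b = 12.
Solving gives a = 0.01649, b = −0.65712.
Then c = 339 − a·173 − b·475 = 648.28.
At (656, 517): z = 10.8 − 339.7 + 648.28 = 319.4 m.

319 m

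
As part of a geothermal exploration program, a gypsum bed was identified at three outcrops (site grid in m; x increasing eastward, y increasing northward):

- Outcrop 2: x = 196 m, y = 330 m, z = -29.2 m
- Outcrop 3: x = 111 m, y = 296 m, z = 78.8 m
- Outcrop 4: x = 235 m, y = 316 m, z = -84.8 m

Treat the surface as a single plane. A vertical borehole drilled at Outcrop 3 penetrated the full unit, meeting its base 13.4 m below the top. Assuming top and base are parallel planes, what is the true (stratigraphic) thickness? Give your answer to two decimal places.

7.91 m

Let the plane be z = a·x + b·y + c.
Outcrop 3−Outcrop 2: −85a − 34b = 108;  Outcrop 4−Outcrop 2: 39a − 14b = −55.6.
Solving gives a = −1.35231, b = 0.20429.
|∇z| = √(a²+b²) = 1.36765, so dip δ = arctan(1.36765) = 53.83°.
True thickness = vertical thickness × cos δ = 13.4 × cos 53.83° = 7.91 m.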